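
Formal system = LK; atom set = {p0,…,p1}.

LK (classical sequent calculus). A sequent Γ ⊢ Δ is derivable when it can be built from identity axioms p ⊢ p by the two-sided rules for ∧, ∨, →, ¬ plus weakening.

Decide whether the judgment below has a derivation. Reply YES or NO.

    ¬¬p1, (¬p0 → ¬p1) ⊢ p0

Derivation (root first):
[→L] ¬¬p1, (¬p0 → ¬p1) ⊢ p0
  [¬R]  ⊢ p0, ¬p0
    [Ax] p0 ⊢ p0
  [¬L] ¬¬p1, ¬p1 ⊢ 
    [¬L] ¬¬p1 ⊢ p1
      [¬R]  ⊢ p1, ¬p1
        [Ax] p1 ⊢ p1

Result: YES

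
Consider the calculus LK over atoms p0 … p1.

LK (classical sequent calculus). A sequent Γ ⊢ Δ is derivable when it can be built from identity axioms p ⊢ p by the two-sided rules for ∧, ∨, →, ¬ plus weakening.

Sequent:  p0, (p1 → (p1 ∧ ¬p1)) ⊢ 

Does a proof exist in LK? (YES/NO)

Enumerate valuations to refute Γ ⊢ Δ:
  v=00: Γ:[p0=F, (p1 → (p1 ∧ ¬p1))=T] Δ:[] refutes=False
  v=01: Γ:[p0=F, (p1 → (p1 ∧ ¬p1))=F] Δ:[] refutes=False
  v=10: Γ:[p0=T, (p1 → (p1 ∧ ¬p1))=T] Δ:[] refutes=True  ← countermodel

Result: NO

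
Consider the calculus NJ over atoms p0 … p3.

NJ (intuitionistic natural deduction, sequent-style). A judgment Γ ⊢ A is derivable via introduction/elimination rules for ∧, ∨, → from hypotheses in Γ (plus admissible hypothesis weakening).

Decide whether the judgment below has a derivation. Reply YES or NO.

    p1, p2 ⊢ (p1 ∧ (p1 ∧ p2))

Derivation (root first):
[∧I] p1, p2 ⊢ (p1 ∧ (p1 ∧ p2))
  [Ax] p1 ⊢ p1
  [∧I] p1, p2 ⊢ (p1 ∧ p2)
    [Ax] p1 ⊢ p1
    [Ax] p2 ⊢ p2

Result: YES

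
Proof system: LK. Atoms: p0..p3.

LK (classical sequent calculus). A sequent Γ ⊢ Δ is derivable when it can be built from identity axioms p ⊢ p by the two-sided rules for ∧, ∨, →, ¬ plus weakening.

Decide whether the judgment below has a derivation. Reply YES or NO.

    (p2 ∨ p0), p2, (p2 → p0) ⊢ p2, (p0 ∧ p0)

Derivation trace:
[→L] (p2 ∨ p0), p2, (p2 → p0) ⊢ p2, (p0 ∧ p0)
  [Ax] p2 ⊢ p2
  [∧R] (p2 ∨ p0), p0 ⊢ p2, (p0 ∧ p0)
    [∨L] (p2 ∨ p0) ⊢ p2, p0
      [Ax] p2 ⊢ p2
      [Ax] p0 ⊢ p0
    [Ax] p0 ⊢ p0

Result: YES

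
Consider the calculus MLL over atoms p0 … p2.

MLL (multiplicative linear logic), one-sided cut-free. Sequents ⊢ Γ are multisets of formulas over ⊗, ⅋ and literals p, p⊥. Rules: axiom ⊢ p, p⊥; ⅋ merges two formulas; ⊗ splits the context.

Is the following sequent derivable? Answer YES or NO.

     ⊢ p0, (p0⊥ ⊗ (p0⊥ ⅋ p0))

Proof tree:
[⊗]  ⊢ p0, (p0⊥ ⊗ (p0⊥ ⅋ p0))
  [Ax]  ⊢ p0, p0⊥
  [⅋]  ⊢ (p0⊥ ⅋ p0)
    [Ax]  ⊢ p0, p0⊥

Result: YES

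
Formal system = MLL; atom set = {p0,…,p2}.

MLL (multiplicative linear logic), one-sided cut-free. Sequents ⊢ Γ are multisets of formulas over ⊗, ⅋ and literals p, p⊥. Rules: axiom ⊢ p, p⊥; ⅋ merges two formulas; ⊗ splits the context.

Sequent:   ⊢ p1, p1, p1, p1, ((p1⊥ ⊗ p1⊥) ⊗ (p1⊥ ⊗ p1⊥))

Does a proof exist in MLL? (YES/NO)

Derivation (root first):
[⊗]  ⊢ p1, p1, p1, p1, ((p1⊥ ⊗ p1⊥) ⊗ (p1⊥ ⊗ p1⊥))
  [⊗]  ⊢ p1, p1, (p1⊥ ⊗ p1⊥)
    [Ax]  ⊢ p1, p1⊥
    [Ax]  ⊢ p1, p1⊥
  [⊗]  ⊢ p1, p1, (p1⊥ ⊗ p1⊥)
    [Ax]  ⊢ p1, p1⊥
    [Ax]  ⊢ p1, p1⊥

Result: YES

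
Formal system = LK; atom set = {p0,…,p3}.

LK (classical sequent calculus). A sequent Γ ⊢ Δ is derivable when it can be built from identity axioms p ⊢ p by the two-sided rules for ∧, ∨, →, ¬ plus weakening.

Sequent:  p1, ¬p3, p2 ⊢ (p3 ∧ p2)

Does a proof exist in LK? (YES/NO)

Truth-table refutation:
  v=0000: Γ:[p1=F, ¬p3=T, p2=F] Δ:[(p3 ∧ p2)=F] refutes=False
  v=0001: Γ:[p1=F, ¬p3=F, p2=F] Δ:[(p3 ∧ p2)=F] refutes=False
  v=0010: Γ:[p1=F, ¬p3=T, p2=T] Δ:[(p3 ∧ p2)=F] refutes=False
  v=0011: Γ:[p1=F, ¬p3=F, p2=T] Δ:[(p3 ∧ p2)=T] refutes=False
  v=0100: Γ:[p1=T, ¬p3=T, p2=F] Δ:[(p3 ∧ p2)=F] refutes=False
  v=0101: Γ:[p1=T, ¬p3=F, p2=F] Δ:[(p3 ∧ p2)=F] refutes=False
  v=0110: Γ:[p1=T, ¬p3=T, p2=T] Δ:[(p3 ∧ p2)=F] refutes=True  ← countermodel

Result: NO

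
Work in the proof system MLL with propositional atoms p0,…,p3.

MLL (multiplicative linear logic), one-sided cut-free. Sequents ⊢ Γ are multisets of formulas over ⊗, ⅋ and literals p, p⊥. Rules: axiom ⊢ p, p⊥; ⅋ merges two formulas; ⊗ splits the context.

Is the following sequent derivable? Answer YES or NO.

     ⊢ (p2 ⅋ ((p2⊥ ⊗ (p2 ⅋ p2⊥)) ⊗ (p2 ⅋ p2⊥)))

Proof tree:
[⅋]  ⊢ (p2 ⅋ ((p2⊥ ⊗ (p2 ⅋ p2⊥)) ⊗ (p2 ⅋ p2⊥)))
  [⊗]  ⊢ p2, ((p2⊥ ⊗ (p2 ⅋ p2⊥)) ⊗ (p2 ⅋ p2⊥))
    [⊗]  ⊢ p2, (p2⊥ ⊗ (p2 ⅋ p2⊥))
      [Ax]  ⊢ p2, p2⊥
      [⅋]  ⊢ (p2 ⅋ p2⊥)
        [Ax]  ⊢ p2, p2⊥
    [⅋]  ⊢ (p2 ⅋ p2⊥)
      [Ax]  ⊢ p2, p2⊥

Result: YES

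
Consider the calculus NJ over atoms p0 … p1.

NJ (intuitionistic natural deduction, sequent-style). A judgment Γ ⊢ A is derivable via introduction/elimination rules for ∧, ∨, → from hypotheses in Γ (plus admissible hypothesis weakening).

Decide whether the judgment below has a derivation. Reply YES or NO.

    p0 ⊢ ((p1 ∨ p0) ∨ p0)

Derivation trace:
[∨I₁] p0 ⊢ ((p1 ∨ p0) ∨ p0)
  [∨I₂] p0 ⊢ (p1 ∨ p0)
    [Ax] p0 ⊢ p0

Result: YES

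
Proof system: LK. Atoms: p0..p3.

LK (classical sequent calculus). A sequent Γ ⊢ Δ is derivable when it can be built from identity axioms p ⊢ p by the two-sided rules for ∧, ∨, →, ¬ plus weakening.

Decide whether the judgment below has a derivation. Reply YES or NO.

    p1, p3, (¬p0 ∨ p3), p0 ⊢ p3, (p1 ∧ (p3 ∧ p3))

Proof tree:
[∧R] p1, p3, (¬p0 ∨ p3), p0 ⊢ p3, (p1 ∧ (p3 ∧ p3))
  [Ax] p1 ⊢ p1
  [∧R] p3, (¬p0 ∨ p3), p0 ⊢ p3, (p3 ∧ p3)
    [∨L] p0, (¬p0 ∨ p3) ⊢ p3
      [¬L] p0, ¬p0 ⊢ 
        [Ax] p0 ⊢ p0
      [WR] p3 ⊢ p3, p3
        [Ax] p3 ⊢ p3
    [WR] p3 ⊢ p3, p3
      [Ax] p3 ⊢ p3

Result: YES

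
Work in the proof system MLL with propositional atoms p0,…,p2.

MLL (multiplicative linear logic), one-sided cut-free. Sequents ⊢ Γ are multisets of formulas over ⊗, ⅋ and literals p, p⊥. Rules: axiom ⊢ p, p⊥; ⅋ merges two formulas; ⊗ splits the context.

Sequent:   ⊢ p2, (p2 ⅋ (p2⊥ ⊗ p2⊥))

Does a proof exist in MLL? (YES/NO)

Derivation trace:
[⅋]  ⊢ p2, (p2 ⅋ (p2⊥ ⊗ p2⊥))
  [⊗]  ⊢ p2, p2, (p2⊥ ⊗ p2⊥)
    [Ax]  ⊢ p2, p2⊥
    [Ax]  ⊢ p2, p2⊥

Result: YES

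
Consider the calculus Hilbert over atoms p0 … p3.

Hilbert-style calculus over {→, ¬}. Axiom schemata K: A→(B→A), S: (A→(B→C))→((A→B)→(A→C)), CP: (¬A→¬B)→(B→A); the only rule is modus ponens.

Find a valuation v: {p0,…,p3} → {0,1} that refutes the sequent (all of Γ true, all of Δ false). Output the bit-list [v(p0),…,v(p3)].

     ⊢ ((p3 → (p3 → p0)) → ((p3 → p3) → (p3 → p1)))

Enumerate valuations to refute Γ ⊢ Δ:
  v=0000: Γ:[] Δ:[((p3 → (p3 → p0)) → ((p3 → p3) → (p3 → p1)))=T] refutes=False
  v=0001: Γ:[] Δ:[((p3 → (p3 → p0)) → ((p3 → p3) → (p3 → p1)))=T] refutes=False
  v=0010: Γ:[] Δ:[((p3 → (p3 → p0)) → ((p3 → p3) → (p3 → p1)))=T] refutes=False
  v=0011: Γ:[] Δ:[((p3 → (p3 → p0)) → ((p3 → p3) → (p3 → p1)))=T] refutes=False
  v=0100: Γ:[] Δ:[((p3 → (p3 → p0)) → ((p3 → p3) → (p3 → p1)))=T] refutes=False
  v=0101: Γ:[] Δ:[((p3 → (p3 → p0)) → ((p3 → p3) → (p3 → p1)))=T] refutes=False
  v=0110: Γ:[] Δ:[((p3 → (p3 → p0)) → ((p3 → p3) → (p3 → p1)))=T] refutes=False
  v=0111: Γ:[] Δ:[((p3 → (p3 → p0)) → ((p3 → p3) → (p3 → p1)))=T] refutes=False
  v=1000: Γ:[] Δ:[((p3 → (p3 → p0)) → ((p3 → p3) → (p3 → p1)))=T] refutes=False
  v=1001: Γ:[] Δ:[((p3 → (p3 → p0)) → ((p3 → p3) → (p3 → p1)))=F] refutes=True  ← countermodel

Result: [1, 0, 0, 1]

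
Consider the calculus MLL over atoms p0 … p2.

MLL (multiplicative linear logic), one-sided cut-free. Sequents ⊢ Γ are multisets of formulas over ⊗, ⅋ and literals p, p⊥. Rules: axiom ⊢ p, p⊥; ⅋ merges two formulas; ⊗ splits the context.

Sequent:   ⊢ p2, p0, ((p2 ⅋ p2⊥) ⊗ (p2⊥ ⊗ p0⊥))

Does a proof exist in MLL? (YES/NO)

Derivation trace:
[⊗]  ⊢ p2, p0, ((p2 ⅋ p2⊥) ⊗ (p2⊥ ⊗ p0⊥))
  [⅋]  ⊢ (p2 ⅋ p2⊥)
    [Ax]  ⊢ p2, p2⊥
  [⊗]  ⊢ p2, p0, (p2⊥ ⊗ p0⊥)
    [Ax]  ⊢ p2, p2⊥
    [Ax]  ⊢ p0, p0⊥

Result: YES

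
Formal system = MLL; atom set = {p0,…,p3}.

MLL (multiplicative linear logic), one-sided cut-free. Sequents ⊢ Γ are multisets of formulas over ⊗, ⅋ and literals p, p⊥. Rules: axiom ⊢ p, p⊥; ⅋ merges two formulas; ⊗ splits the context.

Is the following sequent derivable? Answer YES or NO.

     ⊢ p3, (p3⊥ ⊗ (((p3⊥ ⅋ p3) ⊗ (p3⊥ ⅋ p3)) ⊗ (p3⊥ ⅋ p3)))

Derivation (root first):
[⊗]  ⊢ p3, (p3⊥ ⊗ (((p3⊥ ⅋ p3) ⊗ (p3⊥ ⅋ p3)) ⊗ (p3⊥ ⅋ p3)))
  [Ax]  ⊢ p3, p3⊥
  [⊗]  ⊢ (((p3⊥ ⅋ p3) ⊗ (p3⊥ ⅋ p3)) ⊗ (p3⊥ ⅋ p3))
    [⊗]  ⊢ ((p3⊥ ⅋ p3) ⊗ (p3⊥ ⅋ p3))
      [⅋]  ⊢ (p3⊥ ⅋ p3)
        [Ax]  ⊢ p3, p3⊥
      [⅋]  ⊢ (p3⊥ ⅋ p3)
        [Ax]  ⊢ p3, p3⊥
    [⅋]  ⊢ (p3⊥ ⅋ p3)
      [Ax]  ⊢ p3, p3⊥

Result: YES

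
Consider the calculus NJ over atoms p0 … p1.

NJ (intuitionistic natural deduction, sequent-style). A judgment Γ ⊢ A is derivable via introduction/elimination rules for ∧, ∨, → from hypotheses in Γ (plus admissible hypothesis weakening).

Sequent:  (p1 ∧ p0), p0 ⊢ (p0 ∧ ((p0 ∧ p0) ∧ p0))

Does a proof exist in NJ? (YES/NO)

Derivation (root first):
[∧I] (p1 ∧ p0), p0 ⊢ (p0 ∧ ((p0 ∧ p0) ∧ p0))
  [Ax] p0 ⊢ p0
  [∧I] (p1 ∧ p0), p0 ⊢ ((p0 ∧ p0) ∧ p0)
    [∧I] (p1 ∧ p0), p0 ⊢ (p0 ∧ p0)
      [Wk] p0, (p1 ∧ p0) ⊢ p0
        [Ax] p0 ⊢ p0
      [Wk] p0, (p1 ∧ p0) ⊢ p0
        [Ax] p0 ⊢ p0
    [Ax] p0 ⊢ p0

Result: YES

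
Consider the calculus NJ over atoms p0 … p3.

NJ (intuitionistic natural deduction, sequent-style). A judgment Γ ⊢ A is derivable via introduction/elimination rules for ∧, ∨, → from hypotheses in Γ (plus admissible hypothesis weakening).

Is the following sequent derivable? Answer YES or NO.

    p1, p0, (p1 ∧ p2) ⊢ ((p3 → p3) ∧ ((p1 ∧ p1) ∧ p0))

Derivation trace:
[∧I] p1, p0, (p1 ∧ p2) ⊢ ((p3 → p3) ∧ ((p1 ∧ p1) ∧ p0))
  [Wk] (p1 ∧ p2) ⊢ (p3 → p3)
    [→I]  ⊢ (p3 → p3)
      [Ax] p3 ⊢ p3
  [∧I] p1, p0 ⊢ ((p1 ∧ p1) ∧ p0)
    [∧I] p1 ⊢ (p1 ∧ p1)
      [Ax] p1 ⊢ p1
      [Ax] p1 ⊢ p1
    [Ax] p0 ⊢ p0

Result: YES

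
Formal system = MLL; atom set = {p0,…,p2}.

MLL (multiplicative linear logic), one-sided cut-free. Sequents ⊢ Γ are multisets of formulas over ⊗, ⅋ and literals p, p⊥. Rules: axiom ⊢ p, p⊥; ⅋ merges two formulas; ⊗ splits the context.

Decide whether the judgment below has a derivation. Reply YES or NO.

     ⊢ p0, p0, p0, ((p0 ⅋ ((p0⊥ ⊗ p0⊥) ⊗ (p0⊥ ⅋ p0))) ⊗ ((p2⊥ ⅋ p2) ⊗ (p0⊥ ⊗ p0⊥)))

Derivation trace:
[⊗]  ⊢ p0, p0, p0, ((p0 ⅋ ((p0⊥ ⊗ p0⊥) ⊗ (p0⊥ ⅋ p0))) ⊗ ((p2⊥ ⅋ p2) ⊗ (p0⊥ ⊗ p0⊥)))
  [⅋]  ⊢ p0, (p0 ⅋ ((p0⊥ ⊗ p0⊥) ⊗ (p0⊥ ⅋ p0)))
    [⊗]  ⊢ p0, p0, ((p0⊥ ⊗ p0⊥) ⊗ (p0⊥ ⅋ p0))
      [⊗]  ⊢ p0, p0, (p0⊥ ⊗ p0⊥)
        [Ax]  ⊢ p0, p0⊥
        [Ax]  ⊢ p0, p0⊥
      [⅋]  ⊢ (p0⊥ ⅋ p0)
        [Ax]  ⊢ p0, p0⊥
  [⊗]  ⊢ p0, p0, ((p2⊥ ⅋ p2) ⊗ (p0⊥ ⊗ p0⊥))
    [⅋]  ⊢ (p2⊥ ⅋ p2)
      [Ax]  ⊢ p2, p2⊥
    [⊗]  ⊢ p0, p0, (p0⊥ ⊗ p0⊥)
      [Ax]  ⊢ p0, p0⊥
      [Ax]  ⊢ p0, p0⊥

Result: YES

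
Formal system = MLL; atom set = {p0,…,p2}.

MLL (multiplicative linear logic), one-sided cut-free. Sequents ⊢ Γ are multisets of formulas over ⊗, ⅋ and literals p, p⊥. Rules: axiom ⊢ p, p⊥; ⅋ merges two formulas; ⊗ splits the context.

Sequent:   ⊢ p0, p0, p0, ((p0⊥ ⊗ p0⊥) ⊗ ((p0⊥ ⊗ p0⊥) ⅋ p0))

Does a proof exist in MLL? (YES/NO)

Derivation trace:
[⊗]  ⊢ p0, p0, p0, ((p0⊥ ⊗ p0⊥) ⊗ ((p0⊥ ⊗ p0⊥) ⅋ p0))
  [⊗]  ⊢ p0, p0, (p0⊥ ⊗ p0⊥)
    [Ax]  ⊢ p0, p0⊥
    [Ax]  ⊢ p0, p0⊥
  [⅋]  ⊢ p0, ((p0⊥ ⊗ p0⊥) ⅋ p0)
    [⊗]  ⊢ p0, p0, (p0⊥ ⊗ p0⊥)
      [Ax]  ⊢ p0, p0⊥
      [Ax]  ⊢ p0, p0⊥

Result: YES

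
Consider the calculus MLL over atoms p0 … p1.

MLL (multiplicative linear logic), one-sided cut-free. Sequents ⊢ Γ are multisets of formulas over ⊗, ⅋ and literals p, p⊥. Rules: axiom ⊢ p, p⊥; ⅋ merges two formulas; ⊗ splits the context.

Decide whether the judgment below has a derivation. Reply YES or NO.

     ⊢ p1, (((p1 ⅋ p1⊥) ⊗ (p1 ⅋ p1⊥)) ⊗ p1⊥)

Derivation trace:
[⊗]  ⊢ p1, (((p1 ⅋ p1⊥) ⊗ (p1 ⅋ p1⊥)) ⊗ p1⊥)
  [⊗]  ⊢ ((p1 ⅋ p1⊥) ⊗ (p1 ⅋ p1⊥))
    [⅋]  ⊢ (p1 ⅋ p1⊥)
      [Ax]  ⊢ p1, p1⊥
    [⅋]  ⊢ (p1 ⅋ p1⊥)
      [Ax]  ⊢ p1, p1⊥
  [Ax]  ⊢ p1, p1⊥

Result: YES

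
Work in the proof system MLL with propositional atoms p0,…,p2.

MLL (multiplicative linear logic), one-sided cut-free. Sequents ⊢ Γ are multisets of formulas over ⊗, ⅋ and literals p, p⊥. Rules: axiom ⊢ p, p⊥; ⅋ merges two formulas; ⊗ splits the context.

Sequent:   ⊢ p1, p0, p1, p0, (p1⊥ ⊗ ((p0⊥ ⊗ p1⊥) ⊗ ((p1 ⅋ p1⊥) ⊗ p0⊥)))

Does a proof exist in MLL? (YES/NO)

Derivation (root first):
[⊗]  ⊢ p1, p0, p1, p0, (p1⊥ ⊗ ((p0⊥ ⊗ p1⊥) ⊗ ((p1 ⅋ p1⊥) ⊗ p0⊥)))
  [Ax]  ⊢ p1, p1⊥
  [⊗]  ⊢ p0, p1, p0, ((p0⊥ ⊗ p1⊥) ⊗ ((p1 ⅋ p1⊥) ⊗ p0⊥))
    [⊗]  ⊢ p0, p1, (p0⊥ ⊗ p1⊥)
      [Ax]  ⊢ p0, p0⊥
      [Ax]  ⊢ p1, p1⊥
    [⊗]  ⊢ p0, ((p1 ⅋ p1⊥) ⊗ p0⊥)
      [⅋]  ⊢ (p1 ⅋ p1⊥)
        [Ax]  ⊢ p1, p1⊥
      [Ax]  ⊢ p0, p0⊥

Result: YES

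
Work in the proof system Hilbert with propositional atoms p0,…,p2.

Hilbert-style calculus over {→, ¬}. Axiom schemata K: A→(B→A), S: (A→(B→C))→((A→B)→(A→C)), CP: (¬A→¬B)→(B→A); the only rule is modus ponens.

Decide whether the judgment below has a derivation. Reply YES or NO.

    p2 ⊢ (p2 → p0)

Enumerate valuations to refute Γ ⊢ Δ:
  v=000: Γ:[p2=F] Δ:[(p2 → p0)=T] refutes=False
  v=001: Γ:[p2=T] Δ:[(p2 → p0)=F] refutes=True  ← countermodel

Result: NO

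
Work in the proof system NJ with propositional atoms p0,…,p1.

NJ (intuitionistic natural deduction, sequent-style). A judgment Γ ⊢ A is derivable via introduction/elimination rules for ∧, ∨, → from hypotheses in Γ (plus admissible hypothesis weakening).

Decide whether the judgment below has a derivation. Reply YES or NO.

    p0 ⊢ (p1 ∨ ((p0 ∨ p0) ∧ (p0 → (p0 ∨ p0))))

Derivation trace:
[∨I₂] p0 ⊢ (p1 ∨ ((p0 ∨ p0) ∧ (p0 → (p0 ∨ p0))))
  [∧I] p0 ⊢ ((p0 ∨ p0) ∧ (p0 → (p0 ∨ p0)))
    [∨I₂] p0 ⊢ (p0 ∨ p0)
      [Ax] p0 ⊢ p0
    [→I]  ⊢ (p0 → (p0 ∨ p0))
      [∨I₂] p0 ⊢ (p0 ∨ p0)
        [Ax] p0 ⊢ p0

Result: YES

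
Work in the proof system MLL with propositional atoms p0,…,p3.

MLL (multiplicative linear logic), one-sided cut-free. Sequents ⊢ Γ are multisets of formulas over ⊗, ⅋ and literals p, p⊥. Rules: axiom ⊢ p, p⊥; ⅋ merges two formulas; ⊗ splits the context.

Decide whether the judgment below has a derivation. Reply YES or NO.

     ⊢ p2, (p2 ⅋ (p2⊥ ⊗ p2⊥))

Derivation trace:
[⅋]  ⊢ p2, (p2 ⅋ (p2⊥ ⊗ p2⊥))
  [⊗]  ⊢ p2, p2, (p2⊥ ⊗ p2⊥)
    [Ax]  ⊢ p2, p2⊥
    [Ax]  ⊢ p2, p2⊥

Result: YES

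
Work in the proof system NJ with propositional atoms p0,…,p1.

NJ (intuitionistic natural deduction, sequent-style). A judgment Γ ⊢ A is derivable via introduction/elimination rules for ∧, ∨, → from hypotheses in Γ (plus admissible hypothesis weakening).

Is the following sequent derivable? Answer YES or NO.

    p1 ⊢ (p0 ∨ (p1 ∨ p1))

Derivation trace:
[∨I₂] p1 ⊢ (p0 ∨ (p1 ∨ p1))
  [∨I₁] p1 ⊢ (p1 ∨ p1)
    [Ax] p1 ⊢ p1

Result: YES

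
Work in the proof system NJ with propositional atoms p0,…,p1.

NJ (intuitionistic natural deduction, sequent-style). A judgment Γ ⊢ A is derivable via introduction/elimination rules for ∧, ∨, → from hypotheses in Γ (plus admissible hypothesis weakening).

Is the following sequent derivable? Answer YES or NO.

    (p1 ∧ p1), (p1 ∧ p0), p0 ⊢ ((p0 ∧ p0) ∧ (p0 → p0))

Derivation trace:
[∧I] (p1 ∧ p1), (p1 ∧ p0), p0 ⊢ ((p0 ∧ p0) ∧ (p0 → p0))
  [∧I] p0 ⊢ (p0 ∧ p0)
    [Ax] p0 ⊢ p0
    [Ax] p0 ⊢ p0
  [→I] (p1 ∧ p0), (p1 ∧ p1) ⊢ (p0 → p0)
    [Wk] p0, (p1 ∧ p0), (p1 ∧ p1) ⊢ p0
      [Wk] p0, (p1 ∧ p0) ⊢ p0
        [Ax] p0 ⊢ p0

Result: YES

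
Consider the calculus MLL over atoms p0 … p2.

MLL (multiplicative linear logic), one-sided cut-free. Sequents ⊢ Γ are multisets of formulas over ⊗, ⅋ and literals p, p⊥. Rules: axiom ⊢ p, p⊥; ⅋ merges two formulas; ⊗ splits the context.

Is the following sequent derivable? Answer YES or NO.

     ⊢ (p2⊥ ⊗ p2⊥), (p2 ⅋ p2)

Proof tree:
[⅋]  ⊢ (p2⊥ ⊗ p2⊥), (p2 ⅋ p2)
  [⊗]  ⊢ p2, p2, (p2⊥ ⊗ p2⊥)
    [Ax]  ⊢ p2, p2⊥
    [Ax]  ⊢ p2, p2⊥

Result: YES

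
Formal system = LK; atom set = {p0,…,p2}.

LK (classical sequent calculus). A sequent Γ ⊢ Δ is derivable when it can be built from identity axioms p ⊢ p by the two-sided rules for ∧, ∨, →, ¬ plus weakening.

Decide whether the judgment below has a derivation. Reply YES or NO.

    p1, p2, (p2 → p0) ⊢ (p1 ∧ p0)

Derivation trace:
[→L] p1, p2, (p2 → p0) ⊢ (p1 ∧ p0)
  [Ax] p2 ⊢ p2
  [∧R] p1, p0 ⊢ (p1 ∧ p0)
    [Ax] p1 ⊢ p1
    [Ax] p0 ⊢ p0

Result: YES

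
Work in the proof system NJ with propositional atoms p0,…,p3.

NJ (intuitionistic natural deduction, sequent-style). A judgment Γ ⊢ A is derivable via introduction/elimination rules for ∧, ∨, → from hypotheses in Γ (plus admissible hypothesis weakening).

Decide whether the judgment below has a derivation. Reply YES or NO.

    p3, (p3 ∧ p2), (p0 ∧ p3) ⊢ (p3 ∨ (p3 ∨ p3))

Derivation trace:
[∨I₂] p3, (p3 ∧ p2), (p0 ∧ p3) ⊢ (p3 ∨ (p3 ∨ p3))
  [Wk] p3, (p3 ∧ p2), (p0 ∧ p3) ⊢ (p3 ∨ p3)
    [∨I₁] p3, (p3 ∧ p2) ⊢ (p3 ∨ p3)
      [Wk] p3, (p3 ∧ p2) ⊢ p3
        [Ax] p3 ⊢ p3

Result: YES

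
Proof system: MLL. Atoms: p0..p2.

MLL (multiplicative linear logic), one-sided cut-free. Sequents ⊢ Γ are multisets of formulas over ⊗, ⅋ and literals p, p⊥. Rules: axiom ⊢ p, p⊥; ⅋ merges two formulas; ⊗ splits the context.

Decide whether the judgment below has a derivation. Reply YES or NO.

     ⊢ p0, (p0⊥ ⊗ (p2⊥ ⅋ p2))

Derivation trace:
[⊗]  ⊢ p0, (p0⊥ ⊗ (p2⊥ ⅋ p2))
  [Ax]  ⊢ p0, p0⊥
  [⅋]  ⊢ (p2⊥ ⅋ p2)
    [Ax]  ⊢ p2, p2⊥

Result: YES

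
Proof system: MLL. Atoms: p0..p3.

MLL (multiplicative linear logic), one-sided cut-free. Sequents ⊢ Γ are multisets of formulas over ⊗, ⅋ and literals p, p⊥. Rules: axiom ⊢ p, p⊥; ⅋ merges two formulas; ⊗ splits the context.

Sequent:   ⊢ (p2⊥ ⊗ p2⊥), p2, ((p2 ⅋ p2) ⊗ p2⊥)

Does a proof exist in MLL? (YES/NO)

Derivation trace:
[⊗]  ⊢ (p2⊥ ⊗ p2⊥), p2, ((p2 ⅋ p2) ⊗ p2⊥)
  [⅋]  ⊢ (p2⊥ ⊗ p2⊥), (p2 ⅋ p2)
    [⊗]  ⊢ p2, p2, (p2⊥ ⊗ p2⊥)
      [Ax]  ⊢ p2, p2⊥
      [Ax]  ⊢ p2, p2⊥
  [Ax]  ⊢ p2, p2⊥

Result: YES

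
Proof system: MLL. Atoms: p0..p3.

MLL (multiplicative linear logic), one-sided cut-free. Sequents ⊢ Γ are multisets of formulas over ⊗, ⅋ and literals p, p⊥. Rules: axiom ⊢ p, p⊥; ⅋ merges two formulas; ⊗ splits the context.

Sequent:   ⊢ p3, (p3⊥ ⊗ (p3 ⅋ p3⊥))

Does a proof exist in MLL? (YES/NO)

Derivation trace:
[⊗]  ⊢ p3, (p3⊥ ⊗ (p3 ⅋ p3⊥))
  [Ax]  ⊢ p3, p3⊥
  [⅋]  ⊢ (p3 ⅋ p3⊥)
    [Ax]  ⊢ p3, p3⊥

Result: YES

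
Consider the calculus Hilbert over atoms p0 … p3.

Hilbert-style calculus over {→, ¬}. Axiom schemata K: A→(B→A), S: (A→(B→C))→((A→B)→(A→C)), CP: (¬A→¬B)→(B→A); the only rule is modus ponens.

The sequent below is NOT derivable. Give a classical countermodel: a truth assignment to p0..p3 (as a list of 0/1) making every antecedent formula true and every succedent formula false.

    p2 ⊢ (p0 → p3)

Enumerate valuations to refute Γ ⊢ Δ:
  v=0000: Γ:[p2=F] Δ:[(p0 → p3)=T] refutes=False
  v=0001: Γ:[p2=F] Δ:[(p0 → p3)=T] refutes=False
  v=0010: Γ:[p2=T] Δ:[(p0 → p3)=T] refutes=False
  v=0011: Γ:[p2=T] Δ:[(p0 → p3)=T] refutes=False
  v=0100: Γ:[p2=F] Δ:[(p0 → p3)=T] refutes=False
  v=0101: Γ:[p2=F] Δ:[(p0 → p3)=T] refutes=False
  v=0110: Γ:[p2=T] Δ:[(p0 → p3)=T] refutes=False
  v=0111: Γ:[p2=T] Δ:[(p0 → p3)=T] refutes=False
  v=1000: Γ:[p2=F] Δ:[(p0 → p3)=F] refutes=False
  v=1001: Γ:[p2=F] Δ:[(p0 → p3)=T] refutes=False
  v=1010: Γ:[p2=T] Δ:[(p0 → p3)=F] refutes=True  ← countermodel

Result: [1, 0, 1, 0]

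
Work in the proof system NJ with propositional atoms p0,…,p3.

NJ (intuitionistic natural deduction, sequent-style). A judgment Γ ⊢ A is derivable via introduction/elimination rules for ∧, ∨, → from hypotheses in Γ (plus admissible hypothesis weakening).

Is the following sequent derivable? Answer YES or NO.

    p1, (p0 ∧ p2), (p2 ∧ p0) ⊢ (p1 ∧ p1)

Proof tree:
[Wk] p1, (p0 ∧ p2), (p2 ∧ p0) ⊢ (p1 ∧ p1)
  [∧I] p1, (p0 ∧ p2) ⊢ (p1 ∧ p1)
    [Wk] p1, (p0 ∧ p2) ⊢ p1
      [Ax] p1 ⊢ p1
    [Wk] p1, (p0 ∧ p2) ⊢ p1
      [Ax] p1 ⊢ p1

Result: YES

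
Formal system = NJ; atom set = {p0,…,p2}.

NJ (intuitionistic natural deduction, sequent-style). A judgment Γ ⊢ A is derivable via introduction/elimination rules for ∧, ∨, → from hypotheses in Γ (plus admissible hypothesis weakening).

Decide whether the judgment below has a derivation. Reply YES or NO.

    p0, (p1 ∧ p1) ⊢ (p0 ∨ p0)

Proof tree:
[Wk] p0, (p1 ∧ p1) ⊢ (p0 ∨ p0)
  [∨I₁] p0 ⊢ (p0 ∨ p0)
    [Ax] p0 ⊢ p0

Result: YES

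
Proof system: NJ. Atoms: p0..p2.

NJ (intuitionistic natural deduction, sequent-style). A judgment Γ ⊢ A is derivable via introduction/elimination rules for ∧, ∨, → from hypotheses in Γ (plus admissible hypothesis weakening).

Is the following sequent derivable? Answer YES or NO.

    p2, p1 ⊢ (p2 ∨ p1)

Proof tree:
[∨I₁] p2, p1 ⊢ (p2 ∨ p1)
  [Wk] p2, p1 ⊢ p2
    [Ax] p2 ⊢ p2

Result: YES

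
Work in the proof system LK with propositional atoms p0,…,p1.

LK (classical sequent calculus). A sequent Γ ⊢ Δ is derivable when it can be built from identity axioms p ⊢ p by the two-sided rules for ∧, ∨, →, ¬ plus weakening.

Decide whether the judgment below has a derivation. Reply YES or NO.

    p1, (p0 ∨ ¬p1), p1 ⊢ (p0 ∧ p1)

Proof tree:
[WL] p1, (p0 ∨ ¬p1), p1 ⊢ (p0 ∧ p1)
  [∨L] p1, (p0 ∨ ¬p1) ⊢ (p0 ∧ p1)
    [∧R] p1, p0 ⊢ (p0 ∧ p1)
      [Ax] p0 ⊢ p0
      [Ax] p1 ⊢ p1
    [¬L] p1, ¬p1 ⊢ 
      [Ax] p1 ⊢ p1

Result: YES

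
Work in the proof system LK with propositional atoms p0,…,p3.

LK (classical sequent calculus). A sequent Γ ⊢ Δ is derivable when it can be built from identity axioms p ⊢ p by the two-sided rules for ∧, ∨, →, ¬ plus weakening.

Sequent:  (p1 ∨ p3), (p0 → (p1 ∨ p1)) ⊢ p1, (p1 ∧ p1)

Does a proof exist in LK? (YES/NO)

Truth-table refutation:
  v=0000: Γ:[(p1 ∨ p3)=F, (p0 → (p1 ∨ p1))=T] Δ:[p1=F, (p1 ∧ p1)=F] refutes=False
  v=0001: Γ:[(p1 ∨ p3)=T, (p0 → (p1 ∨ p1))=T] Δ:[p1=F, (p1 ∧ p1)=F] refutes=True  ← countermodel

Result: NO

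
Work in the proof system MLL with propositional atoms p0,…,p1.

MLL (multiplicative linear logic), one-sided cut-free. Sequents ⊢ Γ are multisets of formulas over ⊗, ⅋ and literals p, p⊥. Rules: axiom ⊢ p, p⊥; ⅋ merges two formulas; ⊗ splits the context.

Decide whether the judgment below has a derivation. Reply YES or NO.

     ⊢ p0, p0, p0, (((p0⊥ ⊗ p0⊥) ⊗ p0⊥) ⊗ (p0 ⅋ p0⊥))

Proof tree:
[⊗]  ⊢ p0, p0, p0, (((p0⊥ ⊗ p0⊥) ⊗ p0⊥) ⊗ (p0 ⅋ p0⊥))
  [⊗]  ⊢ p0, p0, p0, ((p0⊥ ⊗ p0⊥) ⊗ p0⊥)
    [⊗]  ⊢ p0, p0, (p0⊥ ⊗ p0⊥)
      [Ax]  ⊢ p0, p0⊥
      [Ax]  ⊢ p0, p0⊥
    [Ax]  ⊢ p0, p0⊥
  [⅋]  ⊢ (p0 ⅋ p0⊥)
    [Ax]  ⊢ p0, p0⊥

Result: YES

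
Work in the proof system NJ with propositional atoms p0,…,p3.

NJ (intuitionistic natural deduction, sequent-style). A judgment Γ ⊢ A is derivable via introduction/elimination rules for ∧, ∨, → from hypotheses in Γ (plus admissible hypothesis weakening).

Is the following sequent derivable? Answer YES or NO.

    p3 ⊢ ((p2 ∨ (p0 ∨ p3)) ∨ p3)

Derivation (root first):
[∨I₁] p3 ⊢ ((p2 ∨ (p0 ∨ p3)) ∨ p3)
  [∨I₂] p3 ⊢ (p2 ∨ (p0 ∨ p3))
    [∨I₂] p3 ⊢ (p0 ∨ p3)
      [Ax] p3 ⊢ p3

Result: YES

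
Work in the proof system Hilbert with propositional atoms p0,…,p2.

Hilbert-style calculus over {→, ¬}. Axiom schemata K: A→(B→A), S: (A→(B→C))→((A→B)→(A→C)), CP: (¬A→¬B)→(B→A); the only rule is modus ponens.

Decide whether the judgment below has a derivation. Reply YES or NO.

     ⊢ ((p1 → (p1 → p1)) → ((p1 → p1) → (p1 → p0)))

Truth-table refutation:
  v=000: Γ:[] Δ:[((p1 → (p1 → p1)) → ((p1 → p1) → (p1 → p0)))=T] refutes=False
  v=001: Γ:[] Δ:[((p1 → (p1 → p1)) → ((p1 → p1) → (p1 → p0)))=T] refutes=False
  v=010: Γ:[] Δ:[((p1 → (p1 → p1)) → ((p1 → p1) → (p1 → p0)))=F] refutes=True  ← countermodel

Result: NO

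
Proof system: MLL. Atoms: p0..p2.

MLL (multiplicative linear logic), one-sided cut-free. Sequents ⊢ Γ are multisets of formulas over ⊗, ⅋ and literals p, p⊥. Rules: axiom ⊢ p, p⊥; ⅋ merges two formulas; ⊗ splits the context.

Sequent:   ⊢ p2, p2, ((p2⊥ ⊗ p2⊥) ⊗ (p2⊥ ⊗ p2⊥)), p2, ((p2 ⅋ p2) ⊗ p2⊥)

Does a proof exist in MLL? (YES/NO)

Derivation (root first):
[⊗]  ⊢ p2, p2, ((p2⊥ ⊗ p2⊥) ⊗ (p2⊥ ⊗ p2⊥)), p2, ((p2 ⅋ p2) ⊗ p2⊥)
  [⅋]  ⊢ p2, p2, ((p2⊥ ⊗ p2⊥) ⊗ (p2⊥ ⊗ p2⊥)), (p2 ⅋ p2)
    [⊗]  ⊢ p2, p2, p2, p2, ((p2⊥ ⊗ p2⊥) ⊗ (p2⊥ ⊗ p2⊥))
      [⊗]  ⊢ p2, p2, (p2⊥ ⊗ p2⊥)
        [Ax]  ⊢ p2, p2⊥
        [Ax]  ⊢ p2, p2⊥
      [⊗]  ⊢ p2, p2, (p2⊥ ⊗ p2⊥)
        [Ax]  ⊢ p2, p2⊥
        [Ax]  ⊢ p2, p2⊥
  [Ax]  ⊢ p2, p2⊥

Result: YES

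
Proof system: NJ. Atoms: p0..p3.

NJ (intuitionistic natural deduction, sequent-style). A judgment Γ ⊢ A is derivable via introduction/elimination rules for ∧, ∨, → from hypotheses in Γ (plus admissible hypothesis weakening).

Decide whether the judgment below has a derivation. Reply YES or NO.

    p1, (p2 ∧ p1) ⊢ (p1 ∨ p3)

Derivation (root first):
[∨I₁] p1, (p2 ∧ p1) ⊢ (p1 ∨ p3)
  [Wk] p1, (p2 ∧ p1) ⊢ p1
    [Ax] p1 ⊢ p1

Result: YES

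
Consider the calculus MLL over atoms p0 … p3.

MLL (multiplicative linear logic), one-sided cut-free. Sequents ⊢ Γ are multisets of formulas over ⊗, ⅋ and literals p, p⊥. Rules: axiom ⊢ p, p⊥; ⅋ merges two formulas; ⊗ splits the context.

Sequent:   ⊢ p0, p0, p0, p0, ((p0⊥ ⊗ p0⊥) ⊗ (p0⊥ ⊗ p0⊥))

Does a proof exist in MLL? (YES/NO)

Derivation trace:
[⊗]  ⊢ p0, p0, p0, p0, ((p0⊥ ⊗ p0⊥) ⊗ (p0⊥ ⊗ p0⊥))
  [⊗]  ⊢ p0, p0, (p0⊥ ⊗ p0⊥)
    [Ax]  ⊢ p0, p0⊥
    [Ax]  ⊢ p0, p0⊥
  [⊗]  ⊢ p0, p0, (p0⊥ ⊗ p0⊥)
    [Ax]  ⊢ p0, p0⊥
    [Ax]  ⊢ p0, p0⊥

Result: YES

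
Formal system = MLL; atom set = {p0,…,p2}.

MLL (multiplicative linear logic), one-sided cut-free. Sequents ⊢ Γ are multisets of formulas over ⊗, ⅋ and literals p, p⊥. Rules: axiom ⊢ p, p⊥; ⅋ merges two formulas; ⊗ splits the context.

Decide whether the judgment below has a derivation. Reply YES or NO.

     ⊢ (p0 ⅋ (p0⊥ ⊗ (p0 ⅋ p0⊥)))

Proof tree:
[⅋]  ⊢ (p0 ⅋ (p0⊥ ⊗ (p0 ⅋ p0⊥)))
  [⊗]  ⊢ p0, (p0⊥ ⊗ (p0 ⅋ p0⊥))
    [Ax]  ⊢ p0, p0⊥
    [⅋]  ⊢ (p0 ⅋ p0⊥)
      [Ax]  ⊢ p0, p0⊥

Result: YES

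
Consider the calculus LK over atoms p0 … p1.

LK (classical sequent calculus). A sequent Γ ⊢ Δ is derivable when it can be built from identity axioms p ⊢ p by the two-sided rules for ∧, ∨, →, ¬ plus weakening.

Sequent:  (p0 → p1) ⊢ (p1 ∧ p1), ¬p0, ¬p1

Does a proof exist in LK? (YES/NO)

Derivation (root first):
[¬R] (p0 → p1) ⊢ (p1 ∧ p1), ¬p0, ¬p1
  [¬R] p1, (p0 → p1) ⊢ (p1 ∧ p1), ¬p0
    [∧R] p1, p0, (p0 → p1) ⊢ (p1 ∧ p1)
      [Ax] p1 ⊢ p1
      [→L] p0, (p0 → p1) ⊢ p1
        [Ax] p0 ⊢ p0
        [Ax] p1 ⊢ p1

Result: YES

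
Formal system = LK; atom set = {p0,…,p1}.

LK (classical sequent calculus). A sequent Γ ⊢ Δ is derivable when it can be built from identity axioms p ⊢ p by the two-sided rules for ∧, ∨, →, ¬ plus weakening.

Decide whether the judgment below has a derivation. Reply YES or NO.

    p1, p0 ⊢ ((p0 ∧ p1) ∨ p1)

Derivation trace:
[∨R] p1, p0 ⊢ ((p0 ∧ p1) ∨ p1)
  [WR] p1, p0 ⊢ (p0 ∧ p1), p1
    [∧R] p1, p0 ⊢ (p0 ∧ p1)
      [Ax] p0 ⊢ p0
      [Ax] p1 ⊢ p1

Result: YES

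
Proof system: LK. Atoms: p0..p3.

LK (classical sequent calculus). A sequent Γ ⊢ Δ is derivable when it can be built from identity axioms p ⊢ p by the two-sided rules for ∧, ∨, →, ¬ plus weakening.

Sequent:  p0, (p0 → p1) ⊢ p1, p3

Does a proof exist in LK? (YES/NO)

Proof tree:
[WR] p0, (p0 → p1) ⊢ p1, p3
  [→L] p0, (p0 → p1) ⊢ p1
    [Ax] p0 ⊢ p0
    [Ax] p1 ⊢ p1

Result: YES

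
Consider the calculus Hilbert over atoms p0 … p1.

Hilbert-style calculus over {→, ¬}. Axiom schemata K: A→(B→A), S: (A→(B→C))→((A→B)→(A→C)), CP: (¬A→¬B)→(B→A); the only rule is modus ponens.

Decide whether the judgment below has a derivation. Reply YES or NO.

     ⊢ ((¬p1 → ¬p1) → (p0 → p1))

Search for a countermodel by truth-table:
  v=00: Γ:[] Δ:[((¬p1 → ¬p1) → (p0 → p1))=T] refutes=False
  v=01: Γ:[] Δ:[((¬p1 → ¬p1) → (p0 → p1))=T] refutes=False
  v=10: Γ:[] Δ:[((¬p1 → ¬p1) → (p0 → p1))=F] refutes=True  ← countermodel

Result: NO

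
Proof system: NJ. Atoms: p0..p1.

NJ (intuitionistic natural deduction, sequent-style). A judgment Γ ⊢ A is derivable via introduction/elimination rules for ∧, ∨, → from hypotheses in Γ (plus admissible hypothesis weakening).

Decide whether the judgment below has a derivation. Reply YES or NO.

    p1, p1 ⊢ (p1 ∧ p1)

Derivation (root first):
[Wk] p1, p1 ⊢ (p1 ∧ p1)
  [∧I] p1 ⊢ (p1 ∧ p1)
    [Ax] p1 ⊢ p1
    [Ax] p1 ⊢ p1

Result: YES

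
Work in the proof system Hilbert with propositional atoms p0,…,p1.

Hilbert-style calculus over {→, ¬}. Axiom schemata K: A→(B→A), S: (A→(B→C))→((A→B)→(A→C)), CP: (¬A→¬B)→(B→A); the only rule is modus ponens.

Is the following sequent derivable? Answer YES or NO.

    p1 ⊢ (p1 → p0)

Enumerate valuations to refute Γ ⊢ Δ:
  v=00: Γ:[p1=F] Δ:[(p1 → p0)=T] refutes=False
  v=01: Γ:[p1=T] Δ:[(p1 → p0)=F] refutes=True  ← countermodel

Result: NO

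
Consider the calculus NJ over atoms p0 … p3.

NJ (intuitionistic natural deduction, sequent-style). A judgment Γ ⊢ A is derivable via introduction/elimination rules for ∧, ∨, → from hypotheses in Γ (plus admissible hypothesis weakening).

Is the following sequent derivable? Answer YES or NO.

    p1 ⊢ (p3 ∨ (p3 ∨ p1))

Proof tree:
[∨I₂] p1 ⊢ (p3 ∨ (p3 ∨ p1))
  [∨I₂] p1 ⊢ (p3 ∨ p1)
    [Ax] p1 ⊢ p1

Result: YES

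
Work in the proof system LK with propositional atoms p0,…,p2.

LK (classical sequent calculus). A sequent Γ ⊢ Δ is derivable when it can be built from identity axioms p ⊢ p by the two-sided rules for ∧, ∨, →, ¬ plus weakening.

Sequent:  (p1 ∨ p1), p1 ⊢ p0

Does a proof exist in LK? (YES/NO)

Enumerate valuations to refute Γ ⊢ Δ:
  v=000: Γ:[(p1 ∨ p1)=F, p1=F] Δ:[p0=F] refutes=False
  v=001: Γ:[(p1 ∨ p1)=F, p1=F] Δ:[p0=F] refutes=False
  v=010: Γ:[(p1 ∨ p1)=T, p1=T] Δ:[p0=F] refutes=True  ← countermodel

Result: NO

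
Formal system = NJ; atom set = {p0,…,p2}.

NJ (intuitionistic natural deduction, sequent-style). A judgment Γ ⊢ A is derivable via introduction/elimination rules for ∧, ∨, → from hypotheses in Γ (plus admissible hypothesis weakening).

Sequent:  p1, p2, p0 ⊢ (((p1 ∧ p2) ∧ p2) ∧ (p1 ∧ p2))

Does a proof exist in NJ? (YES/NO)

Proof tree:
[∧I] p1, p2, p0 ⊢ (((p1 ∧ p2) ∧ p2) ∧ (p1 ∧ p2))
  [∧I] p1, p2 ⊢ ((p1 ∧ p2) ∧ p2)
    [∧I] p1, p2 ⊢ (p1 ∧ p2)
      [Ax] p1 ⊢ p1
      [Ax] p2 ⊢ p2
    [Ax] p2 ⊢ p2
  [Wk] p1, p2, p0 ⊢ (p1 ∧ p2)
    [∧I] p1, p2 ⊢ (p1 ∧ p2)
      [Ax] p1 ⊢ p1
      [Ax] p2 ⊢ p2

Result: YES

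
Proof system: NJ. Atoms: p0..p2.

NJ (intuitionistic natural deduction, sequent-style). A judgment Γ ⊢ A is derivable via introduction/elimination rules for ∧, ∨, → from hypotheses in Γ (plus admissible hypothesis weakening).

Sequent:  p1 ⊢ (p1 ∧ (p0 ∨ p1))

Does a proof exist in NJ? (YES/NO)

Derivation (root first):
[∧I] p1 ⊢ (p1 ∧ (p0 ∨ p1))
  [Ax] p1 ⊢ p1
  [∨I₂] p1 ⊢ (p0 ∨ p1)
    [Ax] p1 ⊢ p1

Result: YES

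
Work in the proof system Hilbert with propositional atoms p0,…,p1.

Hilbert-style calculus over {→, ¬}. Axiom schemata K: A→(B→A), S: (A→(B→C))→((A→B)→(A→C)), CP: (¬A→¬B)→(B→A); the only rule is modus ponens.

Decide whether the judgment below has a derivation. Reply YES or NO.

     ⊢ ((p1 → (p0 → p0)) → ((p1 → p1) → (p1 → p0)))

Enumerate valuations to refute Γ ⊢ Δ:
  v=00: Γ:[] Δ:[((p1 → (p0 → p0)) → ((p1 → p1) → (p1 → p0)))=T] refutes=False
  v=01: Γ:[] Δ:[((p1 → (p0 → p0)) → ((p1 → p1) → (p1 → p0)))=F] refutes=True  ← countermodel

Result: NO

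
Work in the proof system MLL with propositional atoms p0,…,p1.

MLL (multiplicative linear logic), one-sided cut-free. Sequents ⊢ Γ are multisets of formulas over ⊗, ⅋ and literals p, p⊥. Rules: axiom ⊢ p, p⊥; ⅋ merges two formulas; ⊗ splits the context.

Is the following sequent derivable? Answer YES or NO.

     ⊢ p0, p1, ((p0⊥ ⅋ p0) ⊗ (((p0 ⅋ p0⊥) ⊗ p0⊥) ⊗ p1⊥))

Derivation (root first):
[⊗]  ⊢ p0, p1, ((p0⊥ ⅋ p0) ⊗ (((p0 ⅋ p0⊥) ⊗ p0⊥) ⊗ p1⊥))
  [⅋]  ⊢ (p0⊥ ⅋ p0)
    [Ax]  ⊢ p0, p0⊥
  [⊗]  ⊢ p0, p1, (((p0 ⅋ p0⊥) ⊗ p0⊥) ⊗ p1⊥)
    [⊗]  ⊢ p0, ((p0 ⅋ p0⊥) ⊗ p0⊥)
      [⅋]  ⊢ (p0 ⅋ p0⊥)
        [Ax]  ⊢ p0, p0⊥
      [Ax]  ⊢ p0, p0⊥
    [Ax]  ⊢ p1, p1⊥

Result: YES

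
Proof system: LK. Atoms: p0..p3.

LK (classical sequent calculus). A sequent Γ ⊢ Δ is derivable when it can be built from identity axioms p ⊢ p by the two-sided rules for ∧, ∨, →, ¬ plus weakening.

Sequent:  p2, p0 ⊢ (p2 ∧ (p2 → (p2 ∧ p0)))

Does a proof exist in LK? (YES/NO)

Derivation trace:
[∧R] p2, p0 ⊢ (p2 ∧ (p2 → (p2 ∧ p0)))
  [Ax] p2 ⊢ p2
  [→R] p0 ⊢ (p2 → (p2 ∧ p0))
    [∧R] p2, p0 ⊢ (p2 ∧ p0)
      [Ax] p2 ⊢ p2
      [Ax] p0 ⊢ p0

Result: YES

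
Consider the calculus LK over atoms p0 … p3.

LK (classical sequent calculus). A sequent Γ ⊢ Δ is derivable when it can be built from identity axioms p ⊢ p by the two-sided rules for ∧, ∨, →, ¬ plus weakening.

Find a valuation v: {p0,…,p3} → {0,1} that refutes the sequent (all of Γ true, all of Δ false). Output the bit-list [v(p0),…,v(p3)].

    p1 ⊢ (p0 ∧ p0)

Search for a countermodel by truth-table:
  v=0000: Γ:[p1=F] Δ:[(p0 ∧ p0)=F] refutes=False
  v=0001: Γ:[p1=F] Δ:[(p0 ∧ p0)=F] refutes=False
  v=0010: Γ:[p1=F] Δ:[(p0 ∧ p0)=F] refutes=False
  v=0011: Γ:[p1=F] Δ:[(p0 ∧ p0)=F] refutes=False
  v=0100: Γ:[p1=T] Δ:[(p0 ∧ p0)=F] refutes=True  ← countermodel

Result: [0, 1, 0, 0]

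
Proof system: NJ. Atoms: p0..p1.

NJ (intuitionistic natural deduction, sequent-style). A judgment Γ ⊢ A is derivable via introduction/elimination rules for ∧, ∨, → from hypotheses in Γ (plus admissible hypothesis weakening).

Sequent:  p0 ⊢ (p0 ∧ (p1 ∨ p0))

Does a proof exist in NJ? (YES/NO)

Derivation trace:
[∧I] p0 ⊢ (p0 ∧ (p1 ∨ p0))
  [Ax] p0 ⊢ p0
  [∨I₂] p0 ⊢ (p1 ∨ p0)
    [Ax] p0 ⊢ p0

Result: YES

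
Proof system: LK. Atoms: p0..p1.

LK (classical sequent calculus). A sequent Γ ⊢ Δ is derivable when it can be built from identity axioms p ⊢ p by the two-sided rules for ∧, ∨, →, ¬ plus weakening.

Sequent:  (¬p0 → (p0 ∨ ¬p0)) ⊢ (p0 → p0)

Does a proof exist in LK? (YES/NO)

Proof tree:
[→R] (¬p0 → (p0 ∨ ¬p0)) ⊢ (p0 → p0)
  [→L] p0, (¬p0 → (p0 ∨ ¬p0)) ⊢ p0
    [¬R]  ⊢ p0, ¬p0
      [Ax] p0 ⊢ p0
    [∨L] p0, (p0 ∨ ¬p0) ⊢ p0
      [Ax] p0 ⊢ p0
      [¬L] p0, ¬p0 ⊢ 
        [Ax] p0 ⊢ p0

Result: YES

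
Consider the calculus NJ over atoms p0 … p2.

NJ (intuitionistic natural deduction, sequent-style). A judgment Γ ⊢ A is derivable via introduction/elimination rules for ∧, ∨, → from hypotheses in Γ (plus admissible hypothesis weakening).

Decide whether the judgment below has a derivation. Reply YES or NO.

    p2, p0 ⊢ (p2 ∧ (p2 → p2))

Proof tree:
[∧I] p2, p0 ⊢ (p2 ∧ (p2 → p2))
  [Ax] p2 ⊢ p2
  [Wk] p0, p2 ⊢ (p2 → p2)
    [→I] p0 ⊢ (p2 → p2)
      [Wk] p2, p0 ⊢ p2
        [Ax] p2 ⊢ p2

Result: YES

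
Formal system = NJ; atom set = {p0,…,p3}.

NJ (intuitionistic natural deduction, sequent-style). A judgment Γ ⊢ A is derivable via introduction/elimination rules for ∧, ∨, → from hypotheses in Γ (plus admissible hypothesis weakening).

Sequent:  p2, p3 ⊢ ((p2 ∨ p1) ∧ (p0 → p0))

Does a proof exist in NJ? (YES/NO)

Derivation (root first):
[∧I] p2, p3 ⊢ ((p2 ∨ p1) ∧ (p0 → p0))
  [Wk] p2, p3 ⊢ (p2 ∨ p1)
    [∨I₁] p2 ⊢ (p2 ∨ p1)
      [Ax] p2 ⊢ p2
  [→I]  ⊢ (p0 → p0)
    [Ax] p0 ⊢ p0

Result: YES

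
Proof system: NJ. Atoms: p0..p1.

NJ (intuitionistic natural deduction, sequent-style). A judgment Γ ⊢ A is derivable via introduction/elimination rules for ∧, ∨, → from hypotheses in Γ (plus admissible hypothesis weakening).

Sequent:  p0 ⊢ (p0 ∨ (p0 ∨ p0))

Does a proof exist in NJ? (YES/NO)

Derivation (root first):
[∨I₂] p0 ⊢ (p0 ∨ (p0 ∨ p0))
  [∨I₁] p0 ⊢ (p0 ∨ p0)
    [Ax] p0 ⊢ p0

Result: YES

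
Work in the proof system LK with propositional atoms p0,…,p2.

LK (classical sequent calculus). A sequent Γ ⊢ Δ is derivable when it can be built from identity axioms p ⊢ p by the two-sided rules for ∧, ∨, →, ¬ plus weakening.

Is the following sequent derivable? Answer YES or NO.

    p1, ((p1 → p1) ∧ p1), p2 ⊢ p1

Derivation (root first):
[WL] p1, ((p1 → p1) ∧ p1), p2 ⊢ p1
  [∧L] p1, ((p1 → p1) ∧ p1) ⊢ p1
    [WL] p1, (p1 → p1), p1 ⊢ p1
      [→L] p1, (p1 → p1) ⊢ p1
        [Ax] p1 ⊢ p1
        [Ax] p1 ⊢ p1

Result: YES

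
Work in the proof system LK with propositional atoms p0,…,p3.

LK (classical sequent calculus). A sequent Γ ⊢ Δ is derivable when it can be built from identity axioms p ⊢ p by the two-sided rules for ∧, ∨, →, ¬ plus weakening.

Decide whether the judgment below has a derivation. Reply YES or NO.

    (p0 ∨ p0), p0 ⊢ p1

Enumerate valuations to refute Γ ⊢ Δ:
  v=0000: Γ:[(p0 ∨ p0)=F, p0=F] Δ:[p1=F] refutes=False
  v=0001: Γ:[(p0 ∨ p0)=F, p0=F] Δ:[p1=F] refutes=False
  v=0010: Γ:[(p0 ∨ p0)=F, p0=F] Δ:[p1=F] refutes=False
  v=0011: Γ:[(p0 ∨ p0)=F, p0=F] Δ:[p1=F] refutes=False
  v=0100: Γ:[(p0 ∨ p0)=F, p0=F] Δ:[p1=T] refutes=False
  v=0101: Γ:[(p0 ∨ p0)=F, p0=F] Δ:[p1=T] refutes=False
  v=0110: Γ:[(p0 ∨ p0)=F, p0=F] Δ:[p1=T] refutes=False
  v=0111: Γ:[(p0 ∨ p0)=F, p0=F] Δ:[p1=T] refutes=False
  v=1000: Γ:[(p0 ∨ p0)=T, p0=T] Δ:[p1=F] refutes=True  ← countermodel

Result: NO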